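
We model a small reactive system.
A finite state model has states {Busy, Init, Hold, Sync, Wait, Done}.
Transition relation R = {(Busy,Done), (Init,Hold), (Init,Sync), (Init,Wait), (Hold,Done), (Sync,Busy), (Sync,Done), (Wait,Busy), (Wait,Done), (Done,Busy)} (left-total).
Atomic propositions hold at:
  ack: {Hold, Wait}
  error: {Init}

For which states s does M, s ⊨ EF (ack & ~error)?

Sat(~error) = {Busy, Hold, Sync, Wait, Done}
Sat(ack & ~error) = {Hold, Wait}
EF (ack & ~error): least fixpoint, start Z0 = {Hold, Wait}, add states with some successor in Z. Z1 = {Init, Hold, Wait}; fixed.
Sat(EF (ack & ~error)) = {Init, Hold, Wait}

{Init, Hold, Wait}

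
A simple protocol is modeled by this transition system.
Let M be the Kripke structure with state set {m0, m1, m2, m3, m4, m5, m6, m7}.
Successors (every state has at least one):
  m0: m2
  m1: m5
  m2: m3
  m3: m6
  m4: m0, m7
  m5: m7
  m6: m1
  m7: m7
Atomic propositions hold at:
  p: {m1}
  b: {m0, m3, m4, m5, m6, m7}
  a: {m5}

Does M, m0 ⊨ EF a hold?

Yes

EF a: least fixpoint, start Z0 = {m5}, add states with some successor in Z. Z1 = {m1, m5}; Z2 = {m1, m5, m6}; Z3 = {m1, m3, m5, m6}; Z4 = {m1, m2, m3, m5, m6}; Z5 = {m0, m1, m2, m3, m5, m6}; Z6 = {m0, m1, m2, m3, m4, m5, m6}; fixed.
Sat(EF a) = {m0, m1, m2, m3, m4, m5, m6}
m0 ∈ Sat(EF a) = {m0, m1, m2, m3, m4, m5, m6}, so the formula holds at m0.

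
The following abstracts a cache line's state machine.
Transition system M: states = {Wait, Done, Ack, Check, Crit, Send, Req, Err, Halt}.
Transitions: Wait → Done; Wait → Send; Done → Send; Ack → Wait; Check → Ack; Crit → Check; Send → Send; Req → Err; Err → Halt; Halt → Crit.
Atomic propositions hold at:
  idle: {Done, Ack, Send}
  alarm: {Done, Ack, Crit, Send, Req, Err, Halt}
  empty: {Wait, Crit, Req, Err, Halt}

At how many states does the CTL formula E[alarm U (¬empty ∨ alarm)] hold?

Sat(¬empty) = {Done, Ack, Check, Send}
Sat(¬empty ∨ alarm) = {Done, Ack, Check, Crit, Send, Req, Err, Halt}
E[alarm U (¬empty ∨ alarm)]: least fixpoint, start Z0 = Sat((¬empty ∨ alarm)) = {Done, Ack, Check, Crit, Send, Req, Err, Halt}, add states in Sat(alarm) with some successor in Z. Already a fixed point.
Sat(E[alarm U (¬empty ∨ alarm)]) = {Done, Ack, Check, Crit, Send, Req, Err, Halt}
|Sat(E[alarm U (¬empty ∨ alarm)])| = |{Done, Ack, Check, Crit, Send, Req, Err, Halt}| = 8.

8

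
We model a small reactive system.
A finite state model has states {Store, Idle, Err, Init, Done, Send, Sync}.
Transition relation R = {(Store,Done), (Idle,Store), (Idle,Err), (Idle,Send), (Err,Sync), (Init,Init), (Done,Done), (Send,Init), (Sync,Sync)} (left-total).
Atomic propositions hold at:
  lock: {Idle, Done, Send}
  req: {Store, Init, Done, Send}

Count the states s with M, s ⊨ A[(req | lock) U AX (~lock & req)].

2

Sat(req | lock) = {Store, Idle, Init, Done, Send}
Sat(~lock) = {Store, Err, Init, Sync}
Sat(~lock & req) = {Store, Init}
Sat(AX (~lock & req)) = {s : every successor in {Store, Init}} = {Init, Send}
A[(req | lock) U AX (~lock & req)]: least fixpoint, start Z0 = Sat(AX (~lock & req)) = {Init, Send}, add states in Sat(req | lock) with every successor in Z. Already a fixed point.
Sat(A[(req | lock) U AX (~lock & req)]) = {Init, Send}
|Sat(A[(req | lock) U AX (~lock & req)])| = |{Init, Send}| = 2.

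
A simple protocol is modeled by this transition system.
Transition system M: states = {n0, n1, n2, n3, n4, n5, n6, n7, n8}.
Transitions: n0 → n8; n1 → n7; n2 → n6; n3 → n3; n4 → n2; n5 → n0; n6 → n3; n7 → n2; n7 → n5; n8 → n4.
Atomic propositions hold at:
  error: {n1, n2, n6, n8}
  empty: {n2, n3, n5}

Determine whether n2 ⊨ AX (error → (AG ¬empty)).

No

Sat(¬empty) = {n0, n1, n4, n6, n7, n8}
AG ¬empty: greatest fixpoint, start Z0 = {n0, n1, n4, n6, n7, n8}, keep only states in Sat with every successor in Z. Z1 = {n0, n1, n8}; Z2 = {n0}; Z3 = ∅; fixed.
Sat(AG ¬empty) = ∅
Sat(error → (AG ¬empty)) = {n0, n3, n4, n5, n7}
Sat(AX (error → (AG ¬empty))) = {s : every successor in {n0, n3, n4, n5, n7}} = {n1, n3, n5, n6, n8}
n2 ∉ Sat(AX (error → (AG ¬empty))) = {n1, n3, n5, n6, n8}, so the formula does not hold at n2.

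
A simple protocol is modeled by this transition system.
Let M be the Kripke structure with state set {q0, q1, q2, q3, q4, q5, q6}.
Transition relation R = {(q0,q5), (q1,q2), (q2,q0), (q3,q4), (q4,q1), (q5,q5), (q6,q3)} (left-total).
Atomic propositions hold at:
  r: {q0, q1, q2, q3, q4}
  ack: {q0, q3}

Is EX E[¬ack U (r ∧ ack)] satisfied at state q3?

Yes

Sat(¬ack) = {q1, q2, q4, q5, q6}
Sat(r ∧ ack) = {q0, q3}
E[¬ack U (r ∧ ack)]: least fixpoint, start Z0 = Sat((r ∧ ack)) = {q0, q3}, add states in Sat(¬ack) with some successor in Z. Z1 = {q0, q2, q3, q6}; Z2 = {q0, q1, q2, q3, q6}; Z3 = {q0, q1, q2, q3, q4, q6}; fixed.
Sat(E[¬ack U (r ∧ ack)]) = {q0, q1, q2, q3, q4, q6}
Sat(EX E[¬ack U (r ∧ ack)]) = {s : some successor in {q0, q1, q2, q3, q4, q6}} = {q1, q2, q3, q4, q6}
q3 ∈ Sat(EX E[¬ack U (r ∧ ack)]) = {q1, q2, q3, q4, q6}, so the formula holds at q3.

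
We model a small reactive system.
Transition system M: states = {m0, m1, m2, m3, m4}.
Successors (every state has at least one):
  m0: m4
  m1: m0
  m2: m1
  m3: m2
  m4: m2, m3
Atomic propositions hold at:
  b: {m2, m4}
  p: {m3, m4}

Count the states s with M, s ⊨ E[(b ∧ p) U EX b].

3

Sat(b ∧ p) = {m4}
Sat(EX b) = {s : some successor in {m2, m4}} = {m0, m3, m4}
E[(b ∧ p) U EX b]: least fixpoint, start Z0 = Sat(EX b) = {m0, m3, m4}, add states in Sat(b ∧ p) with some successor in Z. Already a fixed point.
Sat(E[(b ∧ p) U EX b]) = {m0, m3, m4}
|Sat(E[(b ∧ p) U EX b])| = |{m0, m3, m4}| = 3.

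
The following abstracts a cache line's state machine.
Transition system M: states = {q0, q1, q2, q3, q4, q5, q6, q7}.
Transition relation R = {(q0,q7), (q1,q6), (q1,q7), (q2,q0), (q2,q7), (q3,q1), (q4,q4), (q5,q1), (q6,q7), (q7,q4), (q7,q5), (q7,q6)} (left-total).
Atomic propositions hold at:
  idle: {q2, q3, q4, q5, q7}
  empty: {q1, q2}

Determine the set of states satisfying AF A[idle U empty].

A[idle U empty]: least fixpoint, start Z0 = Sat(empty) = {q1, q2}, add states in Sat(idle) with every successor in Z. Z1 = {q1, q2, q3, q5}; fixed.
Sat(A[idle U empty]) = {q1, q2, q3, q5}
AF A[idle U empty]: least fixpoint, start Z0 = {q1, q2, q3, q5}, add states with every successor in Z. Already a fixed point.
Sat(AF A[idle U empty]) = {q1, q2, q3, q5}

{q1, q2, q3, q5}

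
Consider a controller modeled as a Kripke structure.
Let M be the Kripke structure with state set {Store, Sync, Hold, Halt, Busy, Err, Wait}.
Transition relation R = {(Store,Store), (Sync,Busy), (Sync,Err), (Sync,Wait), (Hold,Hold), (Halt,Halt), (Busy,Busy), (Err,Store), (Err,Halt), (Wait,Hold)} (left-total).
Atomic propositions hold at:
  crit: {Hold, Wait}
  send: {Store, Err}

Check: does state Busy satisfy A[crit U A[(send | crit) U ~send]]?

Yes

Sat(send | crit) = {Store, Hold, Err, Wait}
Sat(~send) = {Sync, Hold, Halt, Busy, Wait}
A[(send | crit) U ~send]: least fixpoint, start Z0 = Sat(~send) = {Sync, Hold, Halt, Busy, Wait}, add states in Sat(send | crit) with every successor in Z. Already a fixed point.
Sat(A[(send | crit) U ~send]) = {Sync, Hold, Halt, Busy, Wait}
A[crit U A[(send | crit) U ~send]]: least fixpoint, start Z0 = Sat(A[(send | crit) U ~send]) = {Sync, Hold, Halt, Busy, Wait}, add states in Sat(crit) with every successor in Z. Already a fixed point.
Sat(A[crit U A[(send | crit) U ~send]]) = {Sync, Hold, Halt, Busy, Wait}
Busy ∈ Sat(A[crit U A[(send | crit) U ~send]]) = {Sync, Hold, Halt, Busy, Wait}, so the formula holds at Busy.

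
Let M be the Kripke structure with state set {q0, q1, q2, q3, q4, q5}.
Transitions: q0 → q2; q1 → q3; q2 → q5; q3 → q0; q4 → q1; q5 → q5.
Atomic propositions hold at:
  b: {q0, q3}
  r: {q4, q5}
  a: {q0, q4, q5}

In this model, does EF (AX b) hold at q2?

Sat(AX b) = {s : every successor in {q0, q3}} = {q1, q3}
EF (AX b): least fixpoint, start Z0 = {q1, q3}, add states with some successor in Z. Z1 = {q1, q3, q4}; fixed.
Sat(EF (AX b)) = {q1, q3, q4}
q2 ∉ Sat(EF (AX b)) = {q1, q3, q4}, so the formula does not hold at q2.

No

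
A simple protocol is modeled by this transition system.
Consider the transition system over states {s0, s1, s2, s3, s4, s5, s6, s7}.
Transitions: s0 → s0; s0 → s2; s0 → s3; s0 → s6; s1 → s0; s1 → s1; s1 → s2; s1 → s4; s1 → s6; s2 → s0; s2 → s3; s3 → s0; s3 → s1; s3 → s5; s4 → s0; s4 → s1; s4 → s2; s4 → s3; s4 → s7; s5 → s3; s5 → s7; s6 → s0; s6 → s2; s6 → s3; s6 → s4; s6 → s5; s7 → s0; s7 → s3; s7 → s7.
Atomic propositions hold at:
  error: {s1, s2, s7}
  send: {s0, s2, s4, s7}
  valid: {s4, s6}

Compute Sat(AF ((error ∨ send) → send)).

{s0, s2, s3, s4, s5, s6, s7}

Sat(error ∨ send) = {s0, s1, s2, s4, s7}
Sat((error ∨ send) → send) = {s0, s2, s3, s4, s5, s6, s7}
AF ((error ∨ send) → send): least fixpoint, start Z0 = {s0, s2, s3, s4, s5, s6, s7}, add states with every successor in Z. Already a fixed point.
Sat(AF ((error ∨ send) → send)) = {s0, s2, s3, s4, s5, s6, s7}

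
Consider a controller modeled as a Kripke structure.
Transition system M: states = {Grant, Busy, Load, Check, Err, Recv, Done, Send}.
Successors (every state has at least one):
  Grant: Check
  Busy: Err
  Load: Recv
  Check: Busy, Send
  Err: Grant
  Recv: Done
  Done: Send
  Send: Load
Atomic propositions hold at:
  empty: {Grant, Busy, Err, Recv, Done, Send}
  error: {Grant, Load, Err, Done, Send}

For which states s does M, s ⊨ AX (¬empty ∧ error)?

{Send}

Sat(¬empty) = {Load, Check}
Sat(¬empty ∧ error) = {Load}
Sat(AX (¬empty ∧ error)) = {s : every successor in {Load}} = {Send}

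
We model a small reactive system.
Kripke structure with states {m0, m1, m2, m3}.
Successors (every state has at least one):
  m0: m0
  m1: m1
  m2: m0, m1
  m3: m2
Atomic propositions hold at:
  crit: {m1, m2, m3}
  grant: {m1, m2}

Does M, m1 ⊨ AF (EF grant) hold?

Yes

EF grant: least fixpoint, start Z0 = {m1, m2}, add states with some successor in Z. Z1 = {m1, m2, m3}; fixed.
Sat(EF grant) = {m1, m2, m3}
AF (EF grant): least fixpoint, start Z0 = {m1, m2, m3}, add states with every successor in Z. Already a fixed point.
Sat(AF (EF grant)) = {m1, m2, m3}
m1 ∈ Sat(AF (EF grant)) = {m1, m2, m3}, so the formula holds at m1.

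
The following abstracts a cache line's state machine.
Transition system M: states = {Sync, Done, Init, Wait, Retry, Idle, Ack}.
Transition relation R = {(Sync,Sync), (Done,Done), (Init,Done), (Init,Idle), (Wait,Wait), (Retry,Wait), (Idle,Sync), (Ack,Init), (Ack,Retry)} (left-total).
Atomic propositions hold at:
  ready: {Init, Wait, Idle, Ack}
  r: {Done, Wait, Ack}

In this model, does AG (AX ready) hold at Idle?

No

Sat(AX ready) = {s : every successor in {Init, Wait, Idle, Ack}} = {Wait, Retry}
AG (AX ready): greatest fixpoint, start Z0 = {Wait, Retry}, keep only states in Sat with every successor in Z. Already a fixed point.
Sat(AG (AX ready)) = {Wait, Retry}
Idle ∉ Sat(AG (AX ready)) = {Wait, Retry}, so the formula does not hold at Idle.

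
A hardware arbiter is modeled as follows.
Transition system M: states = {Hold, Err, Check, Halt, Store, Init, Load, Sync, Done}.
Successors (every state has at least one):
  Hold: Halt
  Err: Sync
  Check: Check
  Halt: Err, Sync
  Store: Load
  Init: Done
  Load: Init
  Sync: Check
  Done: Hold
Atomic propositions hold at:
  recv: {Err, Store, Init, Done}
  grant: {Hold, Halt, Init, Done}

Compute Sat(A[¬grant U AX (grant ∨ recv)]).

Sat(¬grant) = {Err, Check, Store, Load, Sync}
Sat(grant ∨ recv) = {Hold, Err, Halt, Store, Init, Done}
Sat(AX (grant ∨ recv)) = {s : every successor in {Hold, Err, Halt, Store, Init, Done}} = {Hold, Init, Load, Done}
A[¬grant U AX (grant ∨ recv)]: least fixpoint, start Z0 = Sat(AX (grant ∨ recv)) = {Hold, Init, Load, Done}, add states in Sat(¬grant) with every successor in Z. Z1 = {Hold, Store, Init, Load, Done}; fixed.
Sat(A[¬grant U AX (grant ∨ recv)]) = {Hold, Store, Init, Load, Done}

{Hold, Store, Init, Load, Done}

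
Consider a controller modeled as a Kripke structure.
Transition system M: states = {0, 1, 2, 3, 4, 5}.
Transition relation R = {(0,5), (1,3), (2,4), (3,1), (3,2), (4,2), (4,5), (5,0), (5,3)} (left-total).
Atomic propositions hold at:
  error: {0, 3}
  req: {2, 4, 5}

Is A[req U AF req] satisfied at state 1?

No

AF req: least fixpoint, start Z0 = {2, 4, 5}, add states with every successor in Z. Z1 = {0, 2, 4, 5}; fixed.
Sat(AF req) = {0, 2, 4, 5}
A[req U AF req]: least fixpoint, start Z0 = Sat(AF req) = {0, 2, 4, 5}, add states in Sat(req) with every successor in Z. Already a fixed point.
Sat(A[req U AF req]) = {0, 2, 4, 5}
1 ∉ Sat(A[req U AF req]) = {0, 2, 4, 5}, so the formula does not hold at 1.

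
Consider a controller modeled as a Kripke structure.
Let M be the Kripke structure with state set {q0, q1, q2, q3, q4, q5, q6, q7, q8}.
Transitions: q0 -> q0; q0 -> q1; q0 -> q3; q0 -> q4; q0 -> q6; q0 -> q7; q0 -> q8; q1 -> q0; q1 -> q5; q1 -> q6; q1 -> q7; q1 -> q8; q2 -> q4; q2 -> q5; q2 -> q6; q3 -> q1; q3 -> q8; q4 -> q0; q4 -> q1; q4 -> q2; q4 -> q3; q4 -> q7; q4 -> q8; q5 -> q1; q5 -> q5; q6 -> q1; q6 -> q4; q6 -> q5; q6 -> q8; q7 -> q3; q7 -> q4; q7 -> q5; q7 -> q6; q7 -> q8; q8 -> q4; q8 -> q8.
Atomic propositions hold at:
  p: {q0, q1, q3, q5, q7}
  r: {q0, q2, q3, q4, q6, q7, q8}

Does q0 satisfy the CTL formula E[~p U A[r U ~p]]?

Sat(~p) = {q2, q4, q6, q8}
A[r U ~p]: least fixpoint, start Z0 = Sat(~p) = {q2, q4, q6, q8}, add states in Sat(r) with every successor in Z. Already a fixed point.
Sat(A[r U ~p]) = {q2, q4, q6, q8}
E[~p U A[r U ~p]]: least fixpoint, start Z0 = Sat(A[r U ~p]) = {q2, q4, q6, q8}, add states in Sat(~p) with some successor in Z. Already a fixed point.
Sat(E[~p U A[r U ~p]]) = {q2, q4, q6, q8}
q0 ∉ Sat(E[~p U A[r U ~p]]) = {q2, q4, q6, q8}, so the formula does not hold at q0.

No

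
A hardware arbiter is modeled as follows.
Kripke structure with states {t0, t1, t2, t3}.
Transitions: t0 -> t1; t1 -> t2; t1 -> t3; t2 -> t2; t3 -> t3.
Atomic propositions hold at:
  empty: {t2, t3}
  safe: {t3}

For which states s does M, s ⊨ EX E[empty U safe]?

E[empty U safe]: least fixpoint, start Z0 = Sat(safe) = {t3}, add states in Sat(empty) with some successor in Z. Already a fixed point.
Sat(E[empty U safe]) = {t3}
Sat(EX E[empty U safe]) = {s : some successor in {t3}} = {t1, t3}

{t1, t3}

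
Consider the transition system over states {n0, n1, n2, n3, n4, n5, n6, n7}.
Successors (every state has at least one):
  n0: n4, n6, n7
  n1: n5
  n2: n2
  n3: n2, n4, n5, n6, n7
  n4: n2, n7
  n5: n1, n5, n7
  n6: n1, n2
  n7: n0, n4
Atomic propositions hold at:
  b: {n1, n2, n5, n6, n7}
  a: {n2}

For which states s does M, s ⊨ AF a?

{n2}

AF a: least fixpoint, start Z0 = {n2}, add states with every successor in Z. Already a fixed point.
Sat(AF a) = {n2}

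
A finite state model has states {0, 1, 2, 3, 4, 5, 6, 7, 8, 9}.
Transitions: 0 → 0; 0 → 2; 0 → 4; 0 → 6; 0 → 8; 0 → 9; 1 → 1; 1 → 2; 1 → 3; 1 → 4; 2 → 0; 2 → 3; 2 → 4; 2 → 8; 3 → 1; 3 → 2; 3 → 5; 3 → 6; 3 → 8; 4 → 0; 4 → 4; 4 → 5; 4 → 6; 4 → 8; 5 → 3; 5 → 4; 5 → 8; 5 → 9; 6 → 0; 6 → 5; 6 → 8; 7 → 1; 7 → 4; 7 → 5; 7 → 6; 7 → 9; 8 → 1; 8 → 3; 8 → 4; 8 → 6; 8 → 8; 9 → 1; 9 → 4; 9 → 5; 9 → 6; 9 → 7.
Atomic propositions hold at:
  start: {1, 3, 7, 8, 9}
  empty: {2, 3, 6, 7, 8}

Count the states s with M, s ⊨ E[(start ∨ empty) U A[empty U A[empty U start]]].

7

Sat(start ∨ empty) = {1, 2, 3, 6, 7, 8, 9}
A[empty U start]: least fixpoint, start Z0 = Sat(start) = {1, 3, 7, 8, 9}, add states in Sat(empty) with every successor in Z. Already a fixed point.
Sat(A[empty U start]) = {1, 3, 7, 8, 9}
A[empty U A[empty U start]]: least fixpoint, start Z0 = Sat(A[empty U start]) = {1, 3, 7, 8, 9}, add states in Sat(empty) with every successor in Z. Already a fixed point.
Sat(A[empty U A[empty U start]]) = {1, 3, 7, 8, 9}
E[(start ∨ empty) U A[empty U A[empty U start]]]: least fixpoint, start Z0 = Sat(A[empty U A[empty U start]]) = {1, 3, 7, 8, 9}, add states in Sat(start ∨ empty) with some successor in Z. Z1 = {1, 2, 3, 6, 7, 8, 9}; fixed.
Sat(E[(start ∨ empty) U A[empty U A[empty U start]]]) = {1, 2, 3, 6, 7, 8, 9}
|Sat(E[(start ∨ empty) U A[empty U A[empty U start]]])| = |{1, 2, 3, 6, 7, 8, 9}| = 7.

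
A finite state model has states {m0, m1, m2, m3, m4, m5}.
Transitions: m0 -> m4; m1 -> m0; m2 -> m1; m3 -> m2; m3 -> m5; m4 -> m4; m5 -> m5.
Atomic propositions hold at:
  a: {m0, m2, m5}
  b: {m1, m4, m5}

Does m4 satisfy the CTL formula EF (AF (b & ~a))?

Yes

Sat(~a) = {m1, m3, m4}
Sat(b & ~a) = {m1, m4}
AF (b & ~a): least fixpoint, start Z0 = {m1, m4}, add states with every successor in Z. Z1 = {m0, m1, m2, m4}; fixed.
Sat(AF (b & ~a)) = {m0, m1, m2, m4}
EF (AF (b & ~a)): least fixpoint, start Z0 = {m0, m1, m2, m4}, add states with some successor in Z. Z1 = {m0, m1, m2, m3, m4}; fixed.
Sat(EF (AF (b & ~a))) = {m0, m1, m2, m3, m4}
m4 ∈ Sat(EF (AF (b & ~a))) = {m0, m1, m2, m3, m4}, so the formula holds at m4.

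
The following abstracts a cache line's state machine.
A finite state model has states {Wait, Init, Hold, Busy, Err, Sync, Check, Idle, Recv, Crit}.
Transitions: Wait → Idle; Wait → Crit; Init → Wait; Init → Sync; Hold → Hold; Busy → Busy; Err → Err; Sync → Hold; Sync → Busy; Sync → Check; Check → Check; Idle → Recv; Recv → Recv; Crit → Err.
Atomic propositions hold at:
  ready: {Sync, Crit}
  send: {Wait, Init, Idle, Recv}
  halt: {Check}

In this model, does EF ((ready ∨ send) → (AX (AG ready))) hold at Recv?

No

Sat(ready ∨ send) = {Wait, Init, Sync, Idle, Recv, Crit}
AG ready: greatest fixpoint, start Z0 = {Sync, Crit}, keep only states in Sat with every successor in Z. Z1 = ∅; fixed.
Sat(AG ready) = ∅
Sat(AX (AG ready)) = {s : every successor in ∅} = ∅
Sat((ready ∨ send) → (AX (AG ready))) = {Hold, Busy, Err, Check}
EF ((ready ∨ send) → (AX (AG ready))): least fixpoint, start Z0 = {Hold, Busy, Err, Check}, add states with some successor in Z. Z1 = {Hold, Busy, Err, Sync, Check, Crit}; Z2 = {Wait, Init, Hold, Busy, Err, Sync, Check, Crit}; fixed.
Sat(EF ((ready ∨ send) → (AX (AG ready)))) = {Wait, Init, Hold, Busy, Err, Sync, Check, Crit}
Recv ∉ Sat(EF ((ready ∨ send) → (AX (AG ready)))) = {Wait, Init, Hold, Busy, Err, Sync, Check, Crit}, so the formula does not hold at Recv.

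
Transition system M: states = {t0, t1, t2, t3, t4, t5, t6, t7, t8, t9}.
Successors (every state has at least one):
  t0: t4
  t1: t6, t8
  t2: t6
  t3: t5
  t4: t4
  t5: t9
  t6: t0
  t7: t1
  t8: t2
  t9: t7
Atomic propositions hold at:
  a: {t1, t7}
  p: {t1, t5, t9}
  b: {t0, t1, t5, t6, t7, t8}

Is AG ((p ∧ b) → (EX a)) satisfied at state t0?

Sat(p ∧ b) = {t1, t5}
Sat(EX a) = {s : some successor in {t1, t7}} = {t7, t9}
Sat((p ∧ b) → (EX a)) = {t0, t2, t3, t4, t6, t7, t8, t9}
AG ((p ∧ b) → (EX a)): greatest fixpoint, start Z0 = {t0, t2, t3, t4, t6, t7, t8, t9}, keep only states in Sat with every successor in Z. Z1 = {t0, t2, t4, t6, t8, t9}; Z2 = {t0, t2, t4, t6, t8}; fixed.
Sat(AG ((p ∧ b) → (EX a))) = {t0, t2, t4, t6, t8}
t0 ∈ Sat(AG ((p ∧ b) → (EX a))) = {t0, t2, t4, t6, t8}, so the formula holds at t0.

Yes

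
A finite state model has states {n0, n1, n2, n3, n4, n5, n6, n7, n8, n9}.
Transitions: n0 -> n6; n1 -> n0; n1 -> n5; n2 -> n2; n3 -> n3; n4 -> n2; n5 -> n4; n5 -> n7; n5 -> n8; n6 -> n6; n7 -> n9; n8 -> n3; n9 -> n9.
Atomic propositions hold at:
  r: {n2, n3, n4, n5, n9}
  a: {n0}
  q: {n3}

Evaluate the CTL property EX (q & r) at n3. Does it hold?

Yes

Sat(q & r) = {n3}
Sat(EX (q & r)) = {s : some successor in {n3}} = {n3, n8}
n3 ∈ Sat(EX (q & r)) = {n3, n8}, so the formula holds at n3.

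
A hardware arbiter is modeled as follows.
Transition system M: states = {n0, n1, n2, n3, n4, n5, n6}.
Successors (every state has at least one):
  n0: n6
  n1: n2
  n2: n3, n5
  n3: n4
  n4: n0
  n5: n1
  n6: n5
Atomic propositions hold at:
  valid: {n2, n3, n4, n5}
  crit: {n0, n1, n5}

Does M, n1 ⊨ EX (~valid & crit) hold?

No

Sat(~valid) = {n0, n1, n6}
Sat(~valid & crit) = {n0, n1}
Sat(EX (~valid & crit)) = {s : some successor in {n0, n1}} = {n4, n5}
n1 ∉ Sat(EX (~valid & crit)) = {n4, n5}, so the formula does not hold at n1.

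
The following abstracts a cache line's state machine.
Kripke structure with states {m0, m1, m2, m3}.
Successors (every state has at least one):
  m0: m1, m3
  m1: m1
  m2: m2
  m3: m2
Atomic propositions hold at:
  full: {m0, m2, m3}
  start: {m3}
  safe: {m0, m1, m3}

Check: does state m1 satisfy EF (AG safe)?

AG safe: greatest fixpoint, start Z0 = {m0, m1, m3}, keep only states in Sat with every successor in Z. Z1 = {m0, m1}; Z2 = {m1}; fixed.
Sat(AG safe) = {m1}
EF (AG safe): least fixpoint, start Z0 = {m1}, add states with some successor in Z. Z1 = {m0, m1}; fixed.
Sat(EF (AG safe)) = {m0, m1}
m1 ∈ Sat(EF (AG safe)) = {m0, m1}, so the formula holds at m1.

Yes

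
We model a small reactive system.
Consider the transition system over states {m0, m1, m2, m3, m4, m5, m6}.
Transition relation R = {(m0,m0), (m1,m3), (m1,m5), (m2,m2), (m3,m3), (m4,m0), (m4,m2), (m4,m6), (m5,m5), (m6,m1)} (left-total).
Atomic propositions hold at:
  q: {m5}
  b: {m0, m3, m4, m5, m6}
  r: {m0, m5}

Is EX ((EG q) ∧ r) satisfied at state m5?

EG q: greatest fixpoint, start Z0 = {m5}, keep only states in Sat with some successor in Z. Already a fixed point.
Sat(EG q) = {m5}
Sat((EG q) ∧ r) = {m5}
Sat(EX ((EG q) ∧ r)) = {s : some successor in {m5}} = {m1, m5}
m5 ∈ Sat(EX ((EG q) ∧ r)) = {m1, m5}, so the formula holds at m5.

Yes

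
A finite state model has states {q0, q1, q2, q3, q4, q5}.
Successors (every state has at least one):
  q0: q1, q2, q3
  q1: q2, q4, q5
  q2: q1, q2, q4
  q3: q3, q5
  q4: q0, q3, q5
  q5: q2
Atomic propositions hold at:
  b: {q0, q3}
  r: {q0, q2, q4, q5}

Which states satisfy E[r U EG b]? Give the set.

EG b: greatest fixpoint, start Z0 = {q0, q3}, keep only states in Sat with some successor in Z. Already a fixed point.
Sat(EG b) = {q0, q3}
E[r U EG b]: least fixpoint, start Z0 = Sat(EG b) = {q0, q3}, add states in Sat(r) with some successor in Z. Z1 = {q0, q3, q4}; Z2 = {q0, q2, q3, q4}; Z3 = {q0, q2, q3, q4, q5}; fixed.
Sat(E[r U EG b]) = {q0, q2, q3, q4, q5}

{q0, q2, q3, q4, q5}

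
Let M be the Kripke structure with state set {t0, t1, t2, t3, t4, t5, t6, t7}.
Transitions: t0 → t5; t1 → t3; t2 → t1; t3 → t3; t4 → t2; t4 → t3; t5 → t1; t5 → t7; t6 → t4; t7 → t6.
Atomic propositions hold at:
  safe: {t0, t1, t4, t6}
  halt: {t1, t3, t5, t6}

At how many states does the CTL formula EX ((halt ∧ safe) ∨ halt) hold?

Sat(halt ∧ safe) = {t1, t6}
Sat((halt ∧ safe) ∨ halt) = {t1, t3, t5, t6}
Sat(EX ((halt ∧ safe) ∨ halt)) = {s : some successor in {t1, t3, t5, t6}} = {t0, t1, t2, t3, t4, t5, t7}
|Sat(EX ((halt ∧ safe) ∨ halt))| = |{t0, t1, t2, t3, t4, t5, t7}| = 7.

7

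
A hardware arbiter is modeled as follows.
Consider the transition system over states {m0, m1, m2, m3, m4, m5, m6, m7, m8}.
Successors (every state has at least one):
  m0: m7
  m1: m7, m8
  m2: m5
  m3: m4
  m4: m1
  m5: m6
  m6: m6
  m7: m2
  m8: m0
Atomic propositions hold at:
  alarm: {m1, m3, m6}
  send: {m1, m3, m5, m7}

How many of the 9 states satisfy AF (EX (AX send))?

Sat(AX send) = {s : every successor in {m1, m3, m5, m7}} = {m0, m2, m4}
Sat(EX (AX send)) = {s : some successor in {m0, m2, m4}} = {m3, m7, m8}
AF (EX (AX send)): least fixpoint, start Z0 = {m3, m7, m8}, add states with every successor in Z. Z1 = {m0, m1, m3, m7, m8}; Z2 = {m0, m1, m3, m4, m7, m8}; fixed.
Sat(AF (EX (AX send))) = {m0, m1, m3, m4, m7, m8}
|Sat(AF (EX (AX send)))| = |{m0, m1, m3, m4, m7, m8}| = 6.

6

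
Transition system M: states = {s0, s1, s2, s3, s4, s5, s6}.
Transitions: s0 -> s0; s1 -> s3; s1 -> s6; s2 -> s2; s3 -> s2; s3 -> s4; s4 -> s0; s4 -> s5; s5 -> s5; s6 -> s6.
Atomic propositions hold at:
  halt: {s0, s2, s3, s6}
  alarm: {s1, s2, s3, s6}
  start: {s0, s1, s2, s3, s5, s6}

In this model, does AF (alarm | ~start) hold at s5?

Sat(~start) = {s4}
Sat(alarm | ~start) = {s1, s2, s3, s4, s6}
AF (alarm | ~start): least fixpoint, start Z0 = {s1, s2, s3, s4, s6}, add states with every successor in Z. Already a fixed point.
Sat(AF (alarm | ~start)) = {s1, s2, s3, s4, s6}
s5 ∉ Sat(AF (alarm | ~start)) = {s1, s2, s3, s4, s6}, so the formula does not hold at s5.

No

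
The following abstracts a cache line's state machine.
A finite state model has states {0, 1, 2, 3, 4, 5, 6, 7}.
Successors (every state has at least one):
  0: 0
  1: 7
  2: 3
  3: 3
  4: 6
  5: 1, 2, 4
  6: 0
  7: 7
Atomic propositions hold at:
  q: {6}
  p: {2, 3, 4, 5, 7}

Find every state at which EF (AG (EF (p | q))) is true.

{1, 2, 3, 5, 7}

Sat(p | q) = {2, 3, 4, 5, 6, 7}
EF (p | q): least fixpoint, start Z0 = {2, 3, 4, 5, 6, 7}, add states with some successor in Z. Z1 = {1, 2, 3, 4, 5, 6, 7}; fixed.
Sat(EF (p | q)) = {1, 2, 3, 4, 5, 6, 7}
AG (EF (p | q)): greatest fixpoint, start Z0 = {1, 2, 3, 4, 5, 6, 7}, keep only states in Sat with every successor in Z. Z1 = {1, 2, 3, 4, 5, 7}; Z2 = {1, 2, 3, 5, 7}; Z3 = {1, 2, 3, 7}; fixed.
Sat(AG (EF (p | q))) = {1, 2, 3, 7}
EF (AG (EF (p | q))): least fixpoint, start Z0 = {1, 2, 3, 7}, add states with some successor in Z. Z1 = {1, 2, 3, 5, 7}; fixed.
Sat(EF (AG (EF (p | q)))) = {1, 2, 3, 5, 7}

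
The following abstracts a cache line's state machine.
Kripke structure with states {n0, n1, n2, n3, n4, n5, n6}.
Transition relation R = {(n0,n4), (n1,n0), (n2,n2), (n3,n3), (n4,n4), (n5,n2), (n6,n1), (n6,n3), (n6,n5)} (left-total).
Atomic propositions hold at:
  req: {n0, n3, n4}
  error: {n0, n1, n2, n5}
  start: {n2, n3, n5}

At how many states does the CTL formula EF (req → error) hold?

Sat(req → error) = {n0, n1, n2, n5, n6}
EF (req → error): least fixpoint, start Z0 = {n0, n1, n2, n5, n6}, add states with some successor in Z. Already a fixed point.
Sat(EF (req → error)) = {n0, n1, n2, n5, n6}
|Sat(EF (req → error))| = |{n0, n1, n2, n5, n6}| = 5.

5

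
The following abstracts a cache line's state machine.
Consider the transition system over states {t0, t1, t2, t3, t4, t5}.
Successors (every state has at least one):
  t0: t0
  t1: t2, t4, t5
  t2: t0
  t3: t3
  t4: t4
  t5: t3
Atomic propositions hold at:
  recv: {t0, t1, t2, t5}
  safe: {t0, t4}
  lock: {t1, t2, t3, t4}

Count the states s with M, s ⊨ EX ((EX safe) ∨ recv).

Sat(EX safe) = {s : some successor in {t0, t4}} = {t0, t1, t2, t4}
Sat((EX safe) ∨ recv) = {t0, t1, t2, t4, t5}
Sat(EX ((EX safe) ∨ recv)) = {s : some successor in {t0, t1, t2, t4, t5}} = {t0, t1, t2, t4}
|Sat(EX ((EX safe) ∨ recv))| = |{t0, t1, t2, t4}| = 4.

4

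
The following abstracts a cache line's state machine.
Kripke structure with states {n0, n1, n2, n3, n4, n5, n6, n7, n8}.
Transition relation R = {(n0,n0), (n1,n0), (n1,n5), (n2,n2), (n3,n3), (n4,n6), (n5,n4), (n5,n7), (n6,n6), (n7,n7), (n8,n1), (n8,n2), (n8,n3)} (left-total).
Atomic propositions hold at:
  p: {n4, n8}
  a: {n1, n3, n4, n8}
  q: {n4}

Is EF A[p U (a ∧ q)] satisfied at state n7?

No

Sat(a ∧ q) = {n4}
A[p U (a ∧ q)]: least fixpoint, start Z0 = Sat((a ∧ q)) = {n4}, add states in Sat(p) with every successor in Z. Already a fixed point.
Sat(A[p U (a ∧ q)]) = {n4}
EF A[p U (a ∧ q)]: least fixpoint, start Z0 = {n4}, add states with some successor in Z. Z1 = {n4, n5}; Z2 = {n1, n4, n5}; Z3 = {n1, n4, n5, n8}; fixed.
Sat(EF A[p U (a ∧ q)]) = {n1, n4, n5, n8}
n7 ∉ Sat(EF A[p U (a ∧ q)]) = {n1, n4, n5, n8}, so the formula does not hold at n7.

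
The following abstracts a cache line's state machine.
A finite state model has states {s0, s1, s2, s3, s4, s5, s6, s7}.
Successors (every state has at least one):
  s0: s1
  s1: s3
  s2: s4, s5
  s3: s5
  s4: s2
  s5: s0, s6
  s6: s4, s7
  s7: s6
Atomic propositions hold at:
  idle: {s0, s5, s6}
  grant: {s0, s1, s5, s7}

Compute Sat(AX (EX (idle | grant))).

{s1, s3, s4, s5, s7}

Sat(idle | grant) = {s0, s1, s5, s6, s7}
Sat(EX (idle | grant)) = {s : some successor in {s0, s1, s5, s6, s7}} = {s0, s2, s3, s5, s6, s7}
Sat(AX (EX (idle | grant))) = {s : every successor in {s0, s2, s3, s5, s6, s7}} = {s1, s3, s4, s5, s7}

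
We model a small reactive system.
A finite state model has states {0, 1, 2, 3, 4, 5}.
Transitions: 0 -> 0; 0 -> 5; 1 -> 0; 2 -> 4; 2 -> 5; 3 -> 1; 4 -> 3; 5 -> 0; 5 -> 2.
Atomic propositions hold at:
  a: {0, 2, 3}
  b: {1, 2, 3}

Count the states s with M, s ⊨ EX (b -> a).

Sat(b -> a) = {0, 2, 3, 4, 5}
Sat(EX (b -> a)) = {s : some successor in {0, 2, 3, 4, 5}} = {0, 1, 2, 4, 5}
|Sat(EX (b -> a))| = |{0, 1, 2, 4, 5}| = 5.

5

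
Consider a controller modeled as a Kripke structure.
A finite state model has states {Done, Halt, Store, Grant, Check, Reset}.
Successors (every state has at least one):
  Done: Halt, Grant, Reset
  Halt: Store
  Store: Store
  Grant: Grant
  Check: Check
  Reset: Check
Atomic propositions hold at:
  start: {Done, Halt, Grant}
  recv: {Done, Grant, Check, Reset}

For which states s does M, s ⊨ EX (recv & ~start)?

{Done, Check, Reset}

Sat(~start) = {Store, Check, Reset}
Sat(recv & ~start) = {Check, Reset}
Sat(EX (recv & ~start)) = {s : some successor in {Check, Reset}} = {Done, Check, Reset}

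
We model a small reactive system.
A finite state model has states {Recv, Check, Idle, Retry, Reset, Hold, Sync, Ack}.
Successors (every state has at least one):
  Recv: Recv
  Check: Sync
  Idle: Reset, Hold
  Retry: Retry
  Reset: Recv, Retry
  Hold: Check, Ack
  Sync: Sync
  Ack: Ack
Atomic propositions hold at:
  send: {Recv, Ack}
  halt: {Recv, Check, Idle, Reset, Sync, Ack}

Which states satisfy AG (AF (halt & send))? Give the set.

{Recv, Ack}

Sat(halt & send) = {Recv, Ack}
AF (halt & send): least fixpoint, start Z0 = {Recv, Ack}, add states with every successor in Z. Already a fixed point.
Sat(AF (halt & send)) = {Recv, Ack}
AG (AF (halt & send)): greatest fixpoint, start Z0 = {Recv, Ack}, keep only states in Sat with every successor in Z. Already a fixed point.
Sat(AG (AF (halt & send))) = {Recv, Ack}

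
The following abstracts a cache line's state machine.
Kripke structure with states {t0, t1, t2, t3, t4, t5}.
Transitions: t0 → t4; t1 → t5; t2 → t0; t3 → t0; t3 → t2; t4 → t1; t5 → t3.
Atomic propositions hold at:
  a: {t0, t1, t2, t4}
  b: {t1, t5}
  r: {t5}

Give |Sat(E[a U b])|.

E[a U b]: least fixpoint, start Z0 = Sat(b) = {t1, t5}, add states in Sat(a) with some successor in Z. Z1 = {t1, t4, t5}; Z2 = {t0, t1, t4, t5}; Z3 = {t0, t1, t2, t4, t5}; fixed.
Sat(E[a U b]) = {t0, t1, t2, t4, t5}
|Sat(E[a U b])| = |{t0, t1, t2, t4, t5}| = 5.

5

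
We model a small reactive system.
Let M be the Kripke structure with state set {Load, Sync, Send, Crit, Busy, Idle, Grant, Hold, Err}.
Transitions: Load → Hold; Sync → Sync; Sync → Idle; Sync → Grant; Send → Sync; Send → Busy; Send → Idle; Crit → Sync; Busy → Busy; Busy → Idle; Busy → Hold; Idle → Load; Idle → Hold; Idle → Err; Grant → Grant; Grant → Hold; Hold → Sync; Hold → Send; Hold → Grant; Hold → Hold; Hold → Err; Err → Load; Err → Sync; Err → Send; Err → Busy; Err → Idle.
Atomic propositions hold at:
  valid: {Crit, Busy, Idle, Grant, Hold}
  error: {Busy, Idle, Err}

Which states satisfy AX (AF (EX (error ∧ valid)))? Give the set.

Sat(error ∧ valid) = {Busy, Idle}
Sat(EX (error ∧ valid)) = {s : some successor in {Busy, Idle}} = {Sync, Send, Busy, Err}
AF (EX (error ∧ valid)): least fixpoint, start Z0 = {Sync, Send, Busy, Err}, add states with every successor in Z. Z1 = {Sync, Send, Crit, Busy, Err}; fixed.
Sat(AF (EX (error ∧ valid))) = {Sync, Send, Crit, Busy, Err}
Sat(AX (AF (EX (error ∧ valid)))) = {s : every successor in {Sync, Send, Crit, Busy, Err}} = {Crit}

{Crit}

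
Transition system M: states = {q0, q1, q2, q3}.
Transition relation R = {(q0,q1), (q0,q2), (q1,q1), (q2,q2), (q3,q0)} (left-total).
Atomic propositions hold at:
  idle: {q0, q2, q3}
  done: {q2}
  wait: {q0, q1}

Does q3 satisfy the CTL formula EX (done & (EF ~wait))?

Sat(~wait) = {q2, q3}
EF ~wait: least fixpoint, start Z0 = {q2, q3}, add states with some successor in Z. Z1 = {q0, q2, q3}; fixed.
Sat(EF ~wait) = {q0, q2, q3}
Sat(done & (EF ~wait)) = {q2}
Sat(EX (done & (EF ~wait))) = {s : some successor in {q2}} = {q0, q2}
q3 ∉ Sat(EX (done & (EF ~wait))) = {q0, q2}, so the formula does not hold at q3.

No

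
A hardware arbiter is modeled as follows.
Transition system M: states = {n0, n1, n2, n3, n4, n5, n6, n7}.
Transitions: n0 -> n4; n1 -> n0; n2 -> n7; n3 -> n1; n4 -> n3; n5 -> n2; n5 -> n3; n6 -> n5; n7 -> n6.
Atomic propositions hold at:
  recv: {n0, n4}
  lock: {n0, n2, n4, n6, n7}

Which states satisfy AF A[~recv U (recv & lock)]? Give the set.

{n0, n1, n3, n4}

Sat(~recv) = {n1, n2, n3, n5, n6, n7}
Sat(recv & lock) = {n0, n4}
A[~recv U (recv & lock)]: least fixpoint, start Z0 = Sat((recv & lock)) = {n0, n4}, add states in Sat(~recv) with every successor in Z. Z1 = {n0, n1, n4}; Z2 = {n0, n1, n3, n4}; fixed.
Sat(A[~recv U (recv & lock)]) = {n0, n1, n3, n4}
AF A[~recv U (recv & lock)]: least fixpoint, start Z0 = {n0, n1, n3, n4}, add states with every successor in Z. Already a fixed point.
Sat(AF A[~recv U (recv & lock)]) = {n0, n1, n3, n4}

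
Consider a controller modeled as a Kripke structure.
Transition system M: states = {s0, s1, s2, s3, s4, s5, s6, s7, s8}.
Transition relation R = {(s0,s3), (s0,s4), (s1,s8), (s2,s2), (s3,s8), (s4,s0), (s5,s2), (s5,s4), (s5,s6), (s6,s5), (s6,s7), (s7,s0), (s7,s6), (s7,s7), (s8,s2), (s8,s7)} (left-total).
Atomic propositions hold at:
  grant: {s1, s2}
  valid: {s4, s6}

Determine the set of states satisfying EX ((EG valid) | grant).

{s2, s5, s8}

EG valid: greatest fixpoint, start Z0 = {s4, s6}, keep only states in Sat with some successor in Z. Z1 = ∅; fixed.
Sat(EG valid) = ∅
Sat((EG valid) | grant) = {s1, s2}
Sat(EX ((EG valid) | grant)) = {s : some successor in {s1, s2}} = {s2, s5, s8}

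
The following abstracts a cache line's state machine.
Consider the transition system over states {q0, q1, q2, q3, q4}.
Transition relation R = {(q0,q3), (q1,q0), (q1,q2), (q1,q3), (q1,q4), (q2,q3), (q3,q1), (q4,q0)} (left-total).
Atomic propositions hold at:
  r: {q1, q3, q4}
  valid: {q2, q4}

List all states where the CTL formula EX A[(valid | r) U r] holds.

Sat(valid | r) = {q1, q2, q3, q4}
A[(valid | r) U r]: least fixpoint, start Z0 = Sat(r) = {q1, q3, q4}, add states in Sat(valid | r) with every successor in Z. Z1 = {q1, q2, q3, q4}; fixed.
Sat(A[(valid | r) U r]) = {q1, q2, q3, q4}
Sat(EX A[(valid | r) U r]) = {s : some successor in {q1, q2, q3, q4}} = {q0, q1, q2, q3}

{q0, q1, q2, q3}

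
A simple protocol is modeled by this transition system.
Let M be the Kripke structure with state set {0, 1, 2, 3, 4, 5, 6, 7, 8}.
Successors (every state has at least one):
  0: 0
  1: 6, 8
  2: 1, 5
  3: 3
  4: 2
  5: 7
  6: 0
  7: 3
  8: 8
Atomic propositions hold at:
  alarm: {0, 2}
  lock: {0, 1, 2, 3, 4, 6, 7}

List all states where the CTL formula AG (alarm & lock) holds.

{0}

Sat(alarm & lock) = {0, 2}
AG (alarm & lock): greatest fixpoint, start Z0 = {0, 2}, keep only states in Sat with every successor in Z. Z1 = {0}; fixed.
Sat(AG (alarm & lock)) = {0}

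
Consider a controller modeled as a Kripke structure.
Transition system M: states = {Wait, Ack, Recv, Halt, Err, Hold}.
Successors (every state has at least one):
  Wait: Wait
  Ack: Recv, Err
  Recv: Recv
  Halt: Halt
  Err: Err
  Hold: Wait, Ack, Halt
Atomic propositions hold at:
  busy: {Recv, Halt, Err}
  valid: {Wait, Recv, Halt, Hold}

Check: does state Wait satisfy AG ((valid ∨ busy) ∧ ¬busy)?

Yes

Sat(valid ∨ busy) = {Wait, Recv, Halt, Err, Hold}
Sat(¬busy) = {Wait, Ack, Hold}
Sat((valid ∨ busy) ∧ ¬busy) = {Wait, Hold}
AG ((valid ∨ busy) ∧ ¬busy): greatest fixpoint, start Z0 = {Wait, Hold}, keep only states in Sat with every successor in Z. Z1 = {Wait}; fixed.
Sat(AG ((valid ∨ busy) ∧ ¬busy)) = {Wait}
Wait ∈ Sat(AG ((valid ∨ busy) ∧ ¬busy)) = {Wait}, so the formula holds at Wait.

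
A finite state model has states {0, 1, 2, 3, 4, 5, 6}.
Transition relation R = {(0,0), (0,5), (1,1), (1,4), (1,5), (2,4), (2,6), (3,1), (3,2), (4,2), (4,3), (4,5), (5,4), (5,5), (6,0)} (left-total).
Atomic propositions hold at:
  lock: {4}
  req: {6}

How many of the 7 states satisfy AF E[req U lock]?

E[req U lock]: least fixpoint, start Z0 = Sat(lock) = {4}, add states in Sat(req) with some successor in Z. Already a fixed point.
Sat(E[req U lock]) = {4}
AF E[req U lock]: least fixpoint, start Z0 = {4}, add states with every successor in Z. Already a fixed point.
Sat(AF E[req U lock]) = {4}
|Sat(AF E[req U lock])| = |{4}| = 1.

1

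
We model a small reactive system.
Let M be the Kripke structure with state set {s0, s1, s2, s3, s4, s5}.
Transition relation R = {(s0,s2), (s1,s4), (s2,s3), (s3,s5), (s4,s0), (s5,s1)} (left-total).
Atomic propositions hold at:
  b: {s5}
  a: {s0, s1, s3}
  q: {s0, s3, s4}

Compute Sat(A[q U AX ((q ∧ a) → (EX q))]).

{s0, s1, s3, s4, s5}

Sat(q ∧ a) = {s0, s3}
Sat(EX q) = {s : some successor in {s0, s3, s4}} = {s1, s2, s4}
Sat((q ∧ a) → (EX q)) = {s1, s2, s4, s5}
Sat(AX ((q ∧ a) → (EX q))) = {s : every successor in {s1, s2, s4, s5}} = {s0, s1, s3, s5}
A[q U AX ((q ∧ a) → (EX q))]: least fixpoint, start Z0 = Sat(AX ((q ∧ a) → (EX q))) = {s0, s1, s3, s5}, add states in Sat(q) with every successor in Z. Z1 = {s0, s1, s3, s4, s5}; fixed.
Sat(A[q U AX ((q ∧ a) → (EX q))]) = {s0, s1, s3, s4, s5}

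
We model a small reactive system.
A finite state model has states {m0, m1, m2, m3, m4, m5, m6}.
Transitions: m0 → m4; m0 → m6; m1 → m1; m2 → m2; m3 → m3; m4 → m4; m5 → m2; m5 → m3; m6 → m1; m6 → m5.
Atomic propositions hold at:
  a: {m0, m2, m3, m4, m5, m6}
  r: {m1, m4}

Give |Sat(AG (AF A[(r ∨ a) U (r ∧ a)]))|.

1

Sat(r ∨ a) = {m0, m1, m2, m3, m4, m5, m6}
Sat(r ∧ a) = {m4}
A[(r ∨ a) U (r ∧ a)]: least fixpoint, start Z0 = Sat((r ∧ a)) = {m4}, add states in Sat(r ∨ a) with every successor in Z. Already a fixed point.
Sat(A[(r ∨ a) U (r ∧ a)]) = {m4}
AF A[(r ∨ a) U (r ∧ a)]: least fixpoint, start Z0 = {m4}, add states with every successor in Z. Already a fixed point.
Sat(AF A[(r ∨ a) U (r ∧ a)]) = {m4}
AG (AF A[(r ∨ a) U (r ∧ a)]): greatest fixpoint, start Z0 = {m4}, keep only states in Sat with every successor in Z. Already a fixed point.
Sat(AG (AF A[(r ∨ a) U (r ∧ a)])) = {m4}
|Sat(AG (AF A[(r ∨ a) U (r ∧ a)]))| = |{m4}| = 1.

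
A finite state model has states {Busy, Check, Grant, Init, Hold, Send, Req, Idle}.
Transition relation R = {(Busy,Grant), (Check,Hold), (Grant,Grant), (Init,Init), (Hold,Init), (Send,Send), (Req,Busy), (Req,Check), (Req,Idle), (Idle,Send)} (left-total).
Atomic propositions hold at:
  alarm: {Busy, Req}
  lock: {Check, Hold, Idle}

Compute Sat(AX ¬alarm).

{Busy, Check, Grant, Init, Hold, Send, Idle}

Sat(¬alarm) = {Check, Grant, Init, Hold, Send, Idle}
Sat(AX ¬alarm) = {s : every successor in {Check, Grant, Init, Hold, Send, Idle}} = {Busy, Check, Grant, Init, Hold, Send, Idle}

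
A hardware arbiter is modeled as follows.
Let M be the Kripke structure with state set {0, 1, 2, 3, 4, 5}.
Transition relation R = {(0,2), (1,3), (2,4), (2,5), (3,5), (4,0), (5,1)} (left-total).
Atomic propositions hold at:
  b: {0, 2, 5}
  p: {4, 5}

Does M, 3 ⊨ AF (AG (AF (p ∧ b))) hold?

Yes

Sat(p ∧ b) = {5}
AF (p ∧ b): least fixpoint, start Z0 = {5}, add states with every successor in Z. Z1 = {3, 5}; Z2 = {1, 3, 5}; fixed.
Sat(AF (p ∧ b)) = {1, 3, 5}
AG (AF (p ∧ b)): greatest fixpoint, start Z0 = {1, 3, 5}, keep only states in Sat with every successor in Z. Already a fixed point.
Sat(AG (AF (p ∧ b))) = {1, 3, 5}
AF (AG (AF (p ∧ b))): least fixpoint, start Z0 = {1, 3, 5}, add states with every successor in Z. Already a fixed point.
Sat(AF (AG (AF (p ∧ b)))) = {1, 3, 5}
3 ∈ Sat(AF (AG (AF (p ∧ b)))) = {1, 3, 5}, so the formula holds at 3.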